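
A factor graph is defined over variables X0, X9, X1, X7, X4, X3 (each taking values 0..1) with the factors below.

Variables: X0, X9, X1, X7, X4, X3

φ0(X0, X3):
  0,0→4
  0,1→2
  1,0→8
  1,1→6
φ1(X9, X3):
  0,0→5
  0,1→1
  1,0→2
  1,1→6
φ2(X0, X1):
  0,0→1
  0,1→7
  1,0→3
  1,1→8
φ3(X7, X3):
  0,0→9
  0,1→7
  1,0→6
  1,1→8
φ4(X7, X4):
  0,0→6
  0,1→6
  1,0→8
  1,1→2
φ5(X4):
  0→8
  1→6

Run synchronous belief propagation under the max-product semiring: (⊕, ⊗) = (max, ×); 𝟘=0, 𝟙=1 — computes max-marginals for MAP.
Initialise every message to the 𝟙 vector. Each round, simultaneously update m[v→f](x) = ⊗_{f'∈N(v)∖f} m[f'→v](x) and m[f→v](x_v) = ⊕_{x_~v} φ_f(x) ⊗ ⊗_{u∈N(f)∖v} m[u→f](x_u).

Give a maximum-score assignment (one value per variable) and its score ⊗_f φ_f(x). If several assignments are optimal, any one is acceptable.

init: all messages = 𝟙 over 2 values
r1 m[φ0→X0] = [4, 8]
r1 m[φ0→X3] = [8, 6]
r1 m[φ1→X9] = [5, 6]
r1 m[φ1→X3] = [5, 6]
r1 m[φ2→X0] = [7, 8]
r1 m[φ2→X1] = [3, 8]
r1 m[φ3→X7] = [9, 8]
r1 m[φ3→X3] = [9, 8]
r1 m[φ4→X7] = [6, 8]
r1 m[φ4→X4] = [8, 6]
r1 m[φ5→X4] = [8, 6]
r1 m[X0→φ0] = [1, 1]
r1 m[X0→φ2] = [1, 1]
r1 m[X9→φ1] = [1, 1]
r1 m[X1→φ2] = [1, 1]
r1 m[X7→φ3] = [1, 1]
r1 m[X7→φ4] = [1, 1]
r1 m[X4→φ4] = [1, 1]
r1 m[X4→φ5] = [1, 1]
r1 m[X3→φ0] = [1, 1]
r1 m[X3→φ1] = [1, 1]
r1 m[X3→φ3] = [1, 1]
r2 m[φ0→X0] = [4, 8]
r2 m[φ0→X3] = [8, 6]
r2 m[φ1→X9] = [5, 6]
r2 m[φ1→X3] = [5, 6]
r2 m[φ2→X0] = [7, 8]
r2 m[φ2→X1] = [3, 8]
r2 m[φ3→X7] = [9, 8]
r2 m[φ3→X3] = [9, 8]
r2 m[φ4→X7] = [6, 8]
r2 m[φ4→X4] = [8, 6]
r2 m[φ5→X4] = [8, 6]
r2 m[X0→φ0] = [7, 8]
r2 m[X0→φ2] = [4, 8]
r2 m[X9→φ1] = [1, 1]
r2 m[X1→φ2] = [1, 1]
r2 m[X7→φ3] = [6, 8]
r2 m[X7→φ4] = [9, 8]
r2 m[X4→φ4] = [8, 6]
r2 m[X4→φ5] = [8, 6]
r2 m[X3→φ0] = [45, 48]
r2 m[X3→φ1] = [72, 48]
r2 m[X3→φ3] = [40, 36]
r3 m[φ0→X0] = [180, 360]
r3 m[φ0→X3] = [64, 48]
r3 m[φ1→X9] = [360, 288]
r3 m[φ1→X3] = [5, 6]
r3 m[φ2→X0] = [7, 8]
r3 m[φ2→X1] = [24, 64]
r3 m[φ3→X7] = [360, 288]
r3 m[φ3→X3] = [54, 64]
r3 m[φ4→X7] = [48, 64]
r3 m[φ4→X4] = [64, 54]
r3 m[φ5→X4] = [8, 6]
r3 m[X0→φ0] = [7, 8]
r3 m[X0→φ2] = [4, 8]
r3 m[X9→φ1] = [1, 1]
r3 m[X1→φ2] = [1, 1]
r3 m[X7→φ3] = [6, 8]
r3 m[X7→φ4] = [9, 8]
r3 m[X4→φ4] = [8, 6]
r3 m[X4→φ5] = [8, 6]
r3 m[X3→φ0] = [45, 48]
r3 m[X3→φ1] = [72, 48]
r3 m[X3→φ3] = [40, 36]
r4 m[φ0→X0] = [180, 360]
r4 m[φ0→X3] = [64, 48]
r4 m[φ1→X9] = [360, 288]
r4 m[φ1→X3] = [5, 6]
r4 m[φ2→X0] = [7, 8]
r4 m[φ2→X1] = [24, 64]
r4 m[φ3→X7] = [360, 288]
r4 m[φ3→X3] = [54, 64]
r4 m[φ4→X7] = [48, 64]
r4 m[φ4→X4] = [64, 54]
r4 m[φ5→X4] = [8, 6]
r4 m[X0→φ0] = [7, 8]
r4 m[X0→φ2] = [180, 360]
r4 m[X9→φ1] = [1, 1]
r4 m[X1→φ2] = [1, 1]
r4 m[X7→φ3] = [48, 64]
r4 m[X7→φ4] = [360, 288]
r4 m[X4→φ4] = [8, 6]
r4 m[X4→φ5] = [64, 54]
r4 m[X3→φ0] = [270, 384]
r4 m[X3→φ1] = [3456, 3072]
r4 m[X3→φ3] = [320, 288]
r5 m[φ0→X0] = [1080, 2304]
r5 m[φ0→X3] = [64, 48]
r5 m[φ1→X9] = [17280, 18432]
r5 m[φ1→X3] = [5, 6]
r5 m[φ2→X0] = [7, 8]
r5 m[φ2→X1] = [1080, 2880]
r5 m[φ3→X7] = [2880, 2304]
r5 m[φ3→X3] = [432, 512]
r5 m[φ4→X7] = [48, 64]
r5 m[φ4→X4] = [2304, 2160]
r5 m[φ5→X4] = [8, 6]
r5 m[X0→φ0] = [7, 8]
r5 m[X0→φ2] = [180, 360]
r5 m[X9→φ1] = [1, 1]
r5 m[X1→φ2] = [1, 1]
r5 m[X7→φ3] = [48, 64]
r5 m[X7→φ4] = [360, 288]
r5 m[X4→φ4] = [8, 6]
r5 m[X4→φ5] = [64, 54]
r5 m[X3→φ0] = [270, 384]
r5 m[X3→φ1] = [3456, 3072]
r5 m[X3→φ3] = [320, 288]
r6 m[φ0→X0] = [1080, 2304]
r6 m[φ0→X3] = [64, 48]
r6 m[φ1→X9] = [17280, 18432]
r6 m[φ1→X3] = [5, 6]
r6 m[φ2→X0] = [7, 8]
r6 m[φ2→X1] = [1080, 2880]
r6 m[φ3→X7] = [2880, 2304]
r6 m[φ3→X3] = [432, 512]
r6 m[φ4→X7] = [48, 64]
r6 m[φ4→X4] = [2304, 2160]
r6 m[φ5→X4] = [8, 6]
r6 m[X0→φ0] = [7, 8]
r6 m[X0→φ2] = [1080, 2304]
r6 m[X9→φ1] = [1, 1]
r6 m[X1→φ2] = [1, 1]
r6 m[X7→φ3] = [48, 64]
r6 m[X7→φ4] = [2880, 2304]
r6 m[X4→φ4] = [8, 6]
r6 m[X4→φ5] = [2304, 2160]
r6 m[X3→φ0] = [2160, 3072]
r6 m[X3→φ1] = [27648, 24576]
r6 m[X3→φ3] = [320, 288]
r7 m[φ0→X0] = [8640, 18432]
r7 m[φ0→X3] = [64, 48]
r7 m[φ1→X9] = [138240, 147456]
r7 m[φ1→X3] = [5, 6]
r7 m[φ2→X0] = [7, 8]
r7 m[φ2→X1] = [6912, 18432]
r7 m[φ3→X7] = [2880, 2304]
r7 m[φ3→X3] = [432, 512]
r7 m[φ4→X7] = [48, 64]
r7 m[φ4→X4] = [18432, 17280]
r7 m[φ5→X4] = [8, 6]
r7 m[X0→φ0] = [7, 8]
r7 m[X0→φ2] = [1080, 2304]
r7 m[X9→φ1] = [1, 1]
r7 m[X1→φ2] = [1, 1]
r7 m[X7→φ3] = [48, 64]
r7 m[X7→φ4] = [2880, 2304]
r7 m[X4→φ4] = [8, 6]
r7 m[X4→φ5] = [2304, 2160]
r7 m[X3→φ0] = [2160, 3072]
r7 m[X3→φ1] = [27648, 24576]
r7 m[X3→φ3] = [320, 288]
r8 m[φ0→X0] = [8640, 18432]
r8 m[φ0→X3] = [64, 48]
r8 m[φ1→X9] = [138240, 147456]
r8 m[φ1→X3] = [5, 6]
r8 m[φ2→X0] = [7, 8]
r8 m[φ2→X1] = [6912, 18432]
r8 m[φ3→X7] = [2880, 2304]
r8 m[φ3→X3] = [432, 512]
r8 m[φ4→X7] = [48, 64]
r8 m[φ4→X4] = [18432, 17280]
r8 m[φ5→X4] = [8, 6]
r8 m[X0→φ0] = [7, 8]
r8 m[X0→φ2] = [8640, 18432]
r8 m[X9→φ1] = [1, 1]
r8 m[X1→φ2] = [1, 1]
r8 m[X7→φ3] = [48, 64]
r8 m[X7→φ4] = [2880, 2304]
r8 m[X4→φ4] = [8, 6]
r8 m[X4→φ5] = [18432, 17280]
r8 m[X3→φ0] = [2160, 3072]
r8 m[X3→φ1] = [27648, 24576]
r8 m[X3→φ3] = [320, 288]
r9 m[φ0→X0] = [8640, 18432]
r9 m[φ0→X3] = [64, 48]
r9 m[φ1→X9] = [138240, 147456]
r9 m[φ1→X3] = [5, 6]
r9 m[φ2→X0] = [7, 8]
r9 m[φ2→X1] = [55296, 147456]
r9 m[φ3→X7] = [2880, 2304]
r9 m[φ3→X3] = [432, 512]
r9 m[φ4→X7] = [48, 64]
r9 m[φ4→X4] = [18432, 17280]
r9 m[φ5→X4] = [8, 6]
r9 m[X0→φ0] = [7, 8]
r9 m[X0→φ2] = [8640, 18432]
r9 m[X9→φ1] = [1, 1]
r9 m[X1→φ2] = [1, 1]
r9 m[X7→φ3] = [48, 64]
r9 m[X7→φ4] = [2880, 2304]
r9 m[X4→φ4] = [8, 6]
r9 m[X4→φ5] = [18432, 17280]
r9 m[X3→φ0] = [2160, 3072]
r9 m[X3→φ1] = [27648, 24576]
r9 m[X3→φ3] = [320, 288]
r10 m[φ0→X0] = [8640, 18432]
r10 m[φ0→X3] = [64, 48]
r10 m[φ1→X9] = [138240, 147456]
r10 m[φ1→X3] = [5, 6]
r10 m[φ2→X0] = [7, 8]
r10 m[φ2→X1] = [55296, 147456]
r10 m[φ3→X7] = [2880, 2304]
r10 m[φ3→X3] = [432, 512]
r10 m[φ4→X7] = [48, 64]
r10 m[φ4→X4] = [18432, 17280]
r10 m[φ5→X4] = [8, 6]
r10 m[X0→φ0] = [7, 8]
r10 m[X0→φ2] = [8640, 18432]
r10 m[X9→φ1] = [1, 1]
r10 m[X1→φ2] = [1, 1]
r10 m[X7→φ3] = [48, 64]
r10 m[X7→φ4] = [2880, 2304]
r10 m[X4→φ4] = [8, 6]
r10 m[X4→φ5] = [18432, 17280]
r10 m[X3→φ0] = [2160, 3072]
r10 m[X3→φ1] = [27648, 24576]
r10 m[X3→φ3] = [320, 288]
fixed point reached at round 10
traceback from X0: (X0=1, X9=1, X1=1, X7=1, X4=0, X3=1), score=147456

assignment: (X0=1, X9=1, X1=1, X7=1, X4=0, X3=1); score = 147456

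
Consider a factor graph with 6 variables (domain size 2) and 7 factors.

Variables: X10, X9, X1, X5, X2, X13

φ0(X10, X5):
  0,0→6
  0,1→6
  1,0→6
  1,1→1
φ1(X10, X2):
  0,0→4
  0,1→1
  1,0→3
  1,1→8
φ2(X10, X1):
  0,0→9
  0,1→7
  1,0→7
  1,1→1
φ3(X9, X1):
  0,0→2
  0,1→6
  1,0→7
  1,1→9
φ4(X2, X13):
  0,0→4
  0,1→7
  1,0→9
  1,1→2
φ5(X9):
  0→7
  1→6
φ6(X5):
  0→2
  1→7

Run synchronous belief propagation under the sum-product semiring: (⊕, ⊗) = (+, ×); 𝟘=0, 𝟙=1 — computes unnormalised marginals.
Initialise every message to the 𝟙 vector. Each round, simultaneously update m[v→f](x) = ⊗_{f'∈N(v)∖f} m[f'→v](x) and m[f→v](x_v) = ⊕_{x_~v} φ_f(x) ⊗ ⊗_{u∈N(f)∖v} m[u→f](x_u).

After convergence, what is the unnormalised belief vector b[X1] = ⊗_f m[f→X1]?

b[X1] = [2398088, 2216544]

init: all messages = 𝟙 over 2 values
r1 m[φ0→X10] = [12, 7]
r1 m[φ0→X5] = [12, 7]
r1 m[φ1→X10] = [5, 11]
r1 m[φ1→X2] = [7, 9]
r1 m[φ2→X10] = [16, 8]
r1 m[φ2→X1] = [16, 8]
r1 m[φ3→X9] = [8, 16]
r1 m[φ3→X1] = [9, 15]
r1 m[φ4→X2] = [11, 11]
r1 m[φ4→X13] = [13, 9]
r1 m[φ5→X9] = [7, 6]
r1 m[φ6→X5] = [2, 7]
r1 m[X10→φ0] = [1, 1]
r1 m[X10→φ1] = [1, 1]
r1 m[X10→φ2] = [1, 1]
r1 m[X9→φ3] = [1, 1]
r1 m[X9→φ5] = [1, 1]
r1 m[X1→φ2] = [1, 1]
r1 m[X1→φ3] = [1, 1]
r1 m[X5→φ0] = [1, 1]
r1 m[X5→φ6] = [1, 1]
r1 m[X2→φ1] = [1, 1]
r1 m[X2→φ4] = [1, 1]
r1 m[X13→φ4] = [1, 1]
r2 m[φ0→X10] = [12, 7]
r2 m[φ0→X5] = [12, 7]
r2 m[φ1→X10] = [5, 11]
r2 m[φ1→X2] = [7, 9]
r2 m[φ2→X10] = [16, 8]
r2 m[φ2→X1] = [16, 8]
r2 m[φ3→X9] = [8, 16]
r2 m[φ3→X1] = [9, 15]
r2 m[φ4→X2] = [11, 11]
r2 m[φ4→X13] = [13, 9]
r2 m[φ5→X9] = [7, 6]
r2 m[φ6→X5] = [2, 7]
r2 m[X10→φ0] = [80, 88]
r2 m[X10→φ1] = [192, 56]
r2 m[X10→φ2] = [60, 77]
r2 m[X9→φ3] = [7, 6]
r2 m[X9→φ5] = [8, 16]
r2 m[X1→φ2] = [9, 15]
r2 m[X1→φ3] = [16, 8]
r2 m[X5→φ0] = [2, 7]
r2 m[X5→φ6] = [12, 7]
r2 m[X2→φ1] = [11, 11]
r2 m[X2→φ4] = [7, 9]
r2 m[X13→φ4] = [1, 1]
r3 m[φ0→X10] = [54, 19]
r3 m[φ0→X5] = [1008, 568]
r3 m[φ1→X10] = [55, 121]
r3 m[φ1→X2] = [936, 640]
r3 m[φ2→X10] = [186, 78]
r3 m[φ2→X1] = [1079, 497]
r3 m[φ3→X9] = [80, 184]
r3 m[φ3→X1] = [56, 96]
r3 m[φ4→X2] = [11, 11]
r3 m[φ4→X13] = [109, 67]
r3 m[φ5→X9] = [7, 6]
r3 m[φ6→X5] = [2, 7]
r3 m[X10→φ0] = [80, 88]
r3 m[X10→φ1] = [192, 56]
r3 m[X10→φ2] = [60, 77]
r3 m[X9→φ3] = [7, 6]
r3 m[X9→φ5] = [8, 16]
r3 m[X1→φ2] = [9, 15]
r3 m[X1→φ3] = [16, 8]
r3 m[X5→φ0] = [2, 7]
r3 m[X5→φ6] = [12, 7]
r3 m[X2→φ1] = [11, 11]
r3 m[X2→φ4] = [7, 9]
r3 m[X13→φ4] = [1, 1]
r4 m[φ0→X10] = [54, 19]
r4 m[φ0→X5] = [1008, 568]
r4 m[φ1→X10] = [55, 121]
r4 m[φ1→X2] = [936, 640]
r4 m[φ2→X10] = [186, 78]
r4 m[φ2→X1] = [1079, 497]
r4 m[φ3→X9] = [80, 184]
r4 m[φ3→X1] = [56, 96]
r4 m[φ4→X2] = [11, 11]
r4 m[φ4→X13] = [109, 67]
r4 m[φ5→X9] = [7, 6]
r4 m[φ6→X5] = [2, 7]
r4 m[X10→φ0] = [10230, 9438]
r4 m[X10→φ1] = [10044, 1482]
r4 m[X10→φ2] = [2970, 2299]
r4 m[X9→φ3] = [7, 6]
r4 m[X9→φ5] = [80, 184]
r4 m[X1→φ2] = [56, 96]
r4 m[X1→φ3] = [1079, 497]
r4 m[X5→φ0] = [2, 7]
r4 m[X5→φ6] = [1008, 568]
r4 m[X2→φ1] = [11, 11]
r4 m[X2→φ4] = [936, 640]
r4 m[X13→φ4] = [1, 1]
r5 m[φ0→X10] = [54, 19]
r5 m[φ0→X5] = [118008, 70818]
r5 m[φ1→X10] = [55, 121]
r5 m[φ1→X2] = [44622, 21900]
r5 m[φ2→X10] = [1176, 488]
r5 m[φ2→X1] = [42823, 23089]
r5 m[φ3→X9] = [5140, 12026]
r5 m[φ3→X1] = [56, 96]
r5 m[φ4→X2] = [11, 11]
r5 m[φ4→X13] = [9504, 7832]
r5 m[φ5→X9] = [7, 6]
r5 m[φ6→X5] = [2, 7]
r5 m[X10→φ0] = [10230, 9438]
r5 m[X10→φ1] = [10044, 1482]
r5 m[X10→φ2] = [2970, 2299]
r5 m[X9→φ3] = [7, 6]
r5 m[X9→φ5] = [80, 184]
r5 m[X1→φ2] = [56, 96]
r5 m[X1→φ3] = [1079, 497]
r5 m[X5→φ0] = [2, 7]
r5 m[X5→φ6] = [1008, 568]
r5 m[X2→φ1] = [11, 11]
r5 m[X2→φ4] = [936, 640]
r5 m[X13→φ4] = [1, 1]
r6 m[φ0→X10] = [54, 19]
r6 m[φ0→X5] = [118008, 70818]
r6 m[φ1→X10] = [55, 121]
r6 m[φ1→X2] = [44622, 21900]
r6 m[φ2→X10] = [1176, 488]
r6 m[φ2→X1] = [42823, 23089]
r6 m[φ3→X9] = [5140, 12026]
r6 m[φ3→X1] = [56, 96]
r6 m[φ4→X2] = [11, 11]
r6 m[φ4→X13] = [9504, 7832]
r6 m[φ5→X9] = [7, 6]
r6 m[φ6→X5] = [2, 7]
r6 m[X10→φ0] = [64680, 59048]
r6 m[X10→φ1] = [63504, 9272]
r6 m[X10→φ2] = [2970, 2299]
r6 m[X9→φ3] = [7, 6]
r6 m[X9→φ5] = [5140, 12026]
r6 m[X1→φ2] = [56, 96]
r6 m[X1→φ3] = [42823, 23089]
r6 m[X5→φ0] = [2, 7]
r6 m[X5→φ6] = [118008, 70818]
r6 m[X2→φ1] = [11, 11]
r6 m[X2→φ4] = [44622, 21900]
r6 m[X13→φ4] = [1, 1]
r7 m[φ0→X10] = [54, 19]
r7 m[φ0→X5] = [742368, 447128]
r7 m[φ1→X10] = [55, 121]
r7 m[φ1→X2] = [281832, 137680]
r7 m[φ2→X10] = [1176, 488]
r7 m[φ2→X1] = [42823, 23089]
r7 m[φ3→X9] = [224180, 507562]
r7 m[φ3→X1] = [56, 96]
r7 m[φ4→X2] = [11, 11]
r7 m[φ4→X13] = [375588, 356154]
r7 m[φ5→X9] = [7, 6]
r7 m[φ6→X5] = [2, 7]
r7 m[X10→φ0] = [64680, 59048]
r7 m[X10→φ1] = [63504, 9272]
r7 m[X10→φ2] = [2970, 2299]
r7 m[X9→φ3] = [7, 6]
r7 m[X9→φ5] = [5140, 12026]
r7 m[X1→φ2] = [56, 96]
r7 m[X1→φ3] = [42823, 23089]
r7 m[X5→φ0] = [2, 7]
r7 m[X5→φ6] = [118008, 70818]
r7 m[X2→φ1] = [11, 11]
r7 m[X2→φ4] = [44622, 21900]
r7 m[X13→φ4] = [1, 1]
r8 m[φ0→X10] = [54, 19]
r8 m[φ0→X5] = [742368, 447128]
r8 m[φ1→X10] = [55, 121]
r8 m[φ1→X2] = [281832, 137680]
r8 m[φ2→X10] = [1176, 488]
r8 m[φ2→X1] = [42823, 23089]
r8 m[φ3→X9] = [224180, 507562]
r8 m[φ3→X1] = [56, 96]
r8 m[φ4→X2] = [11, 11]
r8 m[φ4→X13] = [375588, 356154]
r8 m[φ5→X9] = [7, 6]
r8 m[φ6→X5] = [2, 7]
r8 m[X10→φ0] = [64680, 59048]
r8 m[X10→φ1] = [63504, 9272]
r8 m[X10→φ2] = [2970, 2299]
r8 m[X9→φ3] = [7, 6]
r8 m[X9→φ5] = [224180, 507562]
r8 m[X1→φ2] = [56, 96]
r8 m[X1→φ3] = [42823, 23089]
r8 m[X5→φ0] = [2, 7]
r8 m[X5→φ6] = [742368, 447128]
r8 m[X2→φ1] = [11, 11]
r8 m[X2→φ4] = [281832, 137680]
r8 m[X13→φ4] = [1, 1]
r9 m[φ0→X10] = [54, 19]
r9 m[φ0→X5] = [742368, 447128]
r9 m[φ1→X10] = [55, 121]
r9 m[φ1→X2] = [281832, 137680]
r9 m[φ2→X10] = [1176, 488]
r9 m[φ2→X1] = [42823, 23089]
r9 m[φ3→X9] = [224180, 507562]
r9 m[φ3→X1] = [56, 96]
r9 m[φ4→X2] = [11, 11]
r9 m[φ4→X13] = [2366448, 2248184]
r9 m[φ5→X9] = [7, 6]
r9 m[φ6→X5] = [2, 7]
r9 m[X10→φ0] = [64680, 59048]
r9 m[X10→φ1] = [63504, 9272]
r9 m[X10→φ2] = [2970, 2299]
r9 m[X9→φ3] = [7, 6]
r9 m[X9→φ5] = [224180, 507562]
r9 m[X1→φ2] = [56, 96]
r9 m[X1→φ3] = [42823, 23089]
r9 m[X5→φ0] = [2, 7]
r9 m[X5→φ6] = [742368, 447128]
r9 m[X2→φ1] = [11, 11]
r9 m[X2→φ4] = [281832, 137680]
r9 m[X13→φ4] = [1, 1]
r10 m[φ0→X10] = [54, 19]
r10 m[φ0→X5] = [742368, 447128]
r10 m[φ1→X10] = [55, 121]
r10 m[φ1→X2] = [281832, 137680]
r10 m[φ2→X10] = [1176, 488]
r10 m[φ2→X1] = [42823, 23089]
r10 m[φ3→X9] = [224180, 507562]
r10 m[φ3→X1] = [56, 96]
r10 m[φ4→X2] = [11, 11]
r10 m[φ4→X13] = [2366448, 2248184]
r10 m[φ5→X9] = [7, 6]
r10 m[φ6→X5] = [2, 7]
r10 m[X10→φ0] = [64680, 59048]
r10 m[X10→φ1] = [63504, 9272]
r10 m[X10→φ2] = [2970, 2299]
r10 m[X9→φ3] = [7, 6]
r10 m[X9→φ5] = [224180, 507562]
r10 m[X1→φ2] = [56, 96]
r10 m[X1→φ3] = [42823, 23089]
r10 m[X5→φ0] = [2, 7]
r10 m[X5→φ6] = [742368, 447128]
r10 m[X2→φ1] = [11, 11]
r10 m[X2→φ4] = [281832, 137680]
r10 m[X13→φ4] = [1, 1]
fixed point reached at round 10
b[X1] = ⊗ incoming = [2398088, 2216544]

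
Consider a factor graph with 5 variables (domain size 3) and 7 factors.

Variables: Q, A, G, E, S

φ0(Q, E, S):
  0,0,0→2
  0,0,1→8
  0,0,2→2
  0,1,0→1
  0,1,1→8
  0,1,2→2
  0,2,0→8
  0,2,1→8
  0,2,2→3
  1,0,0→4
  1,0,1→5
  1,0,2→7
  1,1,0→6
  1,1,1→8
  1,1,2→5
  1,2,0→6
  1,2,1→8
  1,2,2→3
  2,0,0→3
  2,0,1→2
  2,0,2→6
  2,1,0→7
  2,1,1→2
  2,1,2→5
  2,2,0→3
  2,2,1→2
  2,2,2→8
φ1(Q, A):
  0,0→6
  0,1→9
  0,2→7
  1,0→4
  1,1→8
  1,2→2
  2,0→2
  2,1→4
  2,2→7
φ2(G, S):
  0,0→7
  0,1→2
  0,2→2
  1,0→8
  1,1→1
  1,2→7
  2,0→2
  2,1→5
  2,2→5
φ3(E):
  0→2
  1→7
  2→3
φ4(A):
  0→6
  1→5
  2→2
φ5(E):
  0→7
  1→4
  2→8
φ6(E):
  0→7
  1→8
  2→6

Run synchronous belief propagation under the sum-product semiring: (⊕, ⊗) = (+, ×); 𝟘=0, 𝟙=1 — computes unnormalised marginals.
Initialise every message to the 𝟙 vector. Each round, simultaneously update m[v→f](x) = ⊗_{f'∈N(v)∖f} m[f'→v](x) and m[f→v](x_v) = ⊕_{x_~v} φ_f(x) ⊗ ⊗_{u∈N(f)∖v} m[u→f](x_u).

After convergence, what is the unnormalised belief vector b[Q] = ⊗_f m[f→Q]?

init: all messages = 𝟙 over 3 values
r1 m[φ0→Q] = [42, 52, 38]
r1 m[φ0→E] = [39, 44, 49]
r1 m[φ0→S] = [40, 51, 41]
r1 m[φ1→Q] = [22, 14, 13]
r1 m[φ1→A] = [12, 21, 16]
r1 m[φ2→G] = [11, 16, 12]
r1 m[φ2→S] = [17, 8, 14]
r1 m[φ3→E] = [2, 7, 3]
r1 m[φ4→A] = [6, 5, 2]
r1 m[φ5→E] = [7, 4, 8]
r1 m[φ6→E] = [7, 8, 6]
r1 m[Q→φ0] = [1, 1, 1]
r1 m[Q→φ1] = [1, 1, 1]
r1 m[A→φ1] = [1, 1, 1]
r1 m[A→φ4] = [1, 1, 1]
r1 m[G→φ2] = [1, 1, 1]
r1 m[E→φ0] = [1, 1, 1]
r1 m[E→φ3] = [1, 1, 1]
r1 m[E→φ5] = [1, 1, 1]
r1 m[E→φ6] = [1, 1, 1]
r1 m[S→φ0] = [1, 1, 1]
r1 m[S→φ2] = [1, 1, 1]
r2 m[φ0→Q] = [42, 52, 38]
r2 m[φ0→E] = [39, 44, 49]
r2 m[φ0→S] = [40, 51, 41]
r2 m[φ1→Q] = [22, 14, 13]
r2 m[φ1→A] = [12, 21, 16]
r2 m[φ2→G] = [11, 16, 12]
r2 m[φ2→S] = [17, 8, 14]
r2 m[φ3→E] = [2, 7, 3]
r2 m[φ4→A] = [6, 5, 2]
r2 m[φ5→E] = [7, 4, 8]
r2 m[φ6→E] = [7, 8, 6]
r2 m[Q→φ0] = [22, 14, 13]
r2 m[Q→φ1] = [42, 52, 38]
r2 m[A→φ1] = [6, 5, 2]
r2 m[A→φ4] = [12, 21, 16]
r2 m[G→φ2] = [1, 1, 1]
r2 m[E→φ0] = [98, 224, 144]
r2 m[E→φ3] = [1911, 1408, 2352]
r2 m[E→φ5] = [546, 2464, 882]
r2 m[E→φ6] = [546, 1232, 1176]
r2 m[S→φ0] = [17, 8, 14]
r2 m[S→φ2] = [40, 51, 41]
r3 m[φ0→Q] = [71612, 103004, 86494]
r3 m[φ0→E] = [7619, 8367, 10563]
r3 m[φ0→S] = [100806, 142208, 92184]
r3 m[φ1→Q] = [95, 68, 46]
r3 m[φ1→A] = [536, 946, 664]
r3 m[φ2→G] = [464, 658, 540]
r3 m[φ2→S] = [17, 8, 14]
r3 m[φ3→E] = [2, 7, 3]
r3 m[φ4→A] = [6, 5, 2]
r3 m[φ5→E] = [7, 4, 8]
r3 m[φ6→E] = [7, 8, 6]
r3 m[Q→φ0] = [22, 14, 13]
r3 m[Q→φ1] = [42, 52, 38]
r3 m[A→φ1] = [6, 5, 2]
r3 m[A→φ4] = [12, 21, 16]
r3 m[G→φ2] = [1, 1, 1]
r3 m[E→φ0] = [98, 224, 144]
r3 m[E→φ3] = [1911, 1408, 2352]
r3 m[E→φ5] = [546, 2464, 882]
r3 m[E→φ6] = [546, 1232, 1176]
r3 m[S→φ0] = [17, 8, 14]
r3 m[S→φ2] = [40, 51, 41]
r4 m[φ0→Q] = [71612, 103004, 86494]
r4 m[φ0→E] = [7619, 8367, 10563]
r4 m[φ0→S] = [100806, 142208, 92184]
r4 m[φ1→Q] = [95, 68, 46]
r4 m[φ1→A] = [536, 946, 664]
r4 m[φ2→G] = [464, 658, 540]
r4 m[φ2→S] = [17, 8, 14]
r4 m[φ3→E] = [2, 7, 3]
r4 m[φ4→A] = [6, 5, 2]
r4 m[φ5→E] = [7, 4, 8]
r4 m[φ6→E] = [7, 8, 6]
r4 m[Q→φ0] = [95, 68, 46]
r4 m[Q→φ1] = [71612, 103004, 86494]
r4 m[A→φ1] = [6, 5, 2]
r4 m[A→φ4] = [536, 946, 664]
r4 m[G→φ2] = [1, 1, 1]
r4 m[E→φ0] = [98, 224, 144]
r4 m[E→φ3] = [373331, 267744, 507024]
r4 m[E→φ5] = [106666, 468552, 190134]
r4 m[E→φ6] = [106666, 234276, 253512]
r4 m[S→φ0] = [17, 8, 14]
r4 m[S→φ2] = [100806, 142208, 92184]
r5 m[φ0→Q] = [71612, 103004, 86494]
r5 m[φ0→E] = [32924, 35833, 45368]
r5 m[φ0→S] = [431664, 630544, 385964]
r5 m[φ1→Q] = [95, 68, 46]
r5 m[φ1→A] = [1014676, 1814516, 1312750]
r5 m[φ2→G] = [1174426, 1593944, 1373572]
r5 m[φ2→S] = [17, 8, 14]
r5 m[φ3→E] = [2, 7, 3]
r5 m[φ4→A] = [6, 5, 2]
r5 m[φ5→E] = [7, 4, 8]
r5 m[φ6→E] = [7, 8, 6]
r5 m[Q→φ0] = [95, 68, 46]
r5 m[Q→φ1] = [71612, 103004, 86494]
r5 m[A→φ1] = [6, 5, 2]
r5 m[A→φ4] = [536, 946, 664]
r5 m[G→φ2] = [1, 1, 1]
r5 m[E→φ0] = [98, 224, 144]
r5 m[E→φ3] = [373331, 267744, 507024]
r5 m[E→φ5] = [106666, 468552, 190134]
r5 m[E→φ6] = [106666, 234276, 253512]
r5 m[S→φ0] = [17, 8, 14]
r5 m[S→φ2] = [100806, 142208, 92184]
r6 m[φ0→Q] = [71612, 103004, 86494]
r6 m[φ0→E] = [32924, 35833, 45368]
r6 m[φ0→S] = [431664, 630544, 385964]
r6 m[φ1→Q] = [95, 68, 46]
r6 m[φ1→A] = [1014676, 1814516, 1312750]
r6 m[φ2→G] = [1174426, 1593944, 1373572]
r6 m[φ2→S] = [17, 8, 14]
r6 m[φ3→E] = [2, 7, 3]
r6 m[φ4→A] = [6, 5, 2]
r6 m[φ5→E] = [7, 4, 8]
r6 m[φ6→E] = [7, 8, 6]
r6 m[Q→φ0] = [95, 68, 46]
r6 m[Q→φ1] = [71612, 103004, 86494]
r6 m[A→φ1] = [6, 5, 2]
r6 m[A→φ4] = [1014676, 1814516, 1312750]
r6 m[G→φ2] = [1, 1, 1]
r6 m[E→φ0] = [98, 224, 144]
r6 m[E→φ3] = [1613276, 1146656, 2177664]
r6 m[E→φ5] = [460936, 2006648, 816624]
r6 m[E→φ6] = [460936, 1003324, 1088832]
r6 m[S→φ0] = [17, 8, 14]
r6 m[S→φ2] = [431664, 630544, 385964]
r7 m[φ0→Q] = [71612, 103004, 86494]
r7 m[φ0→E] = [32924, 35833, 45368]
r7 m[φ0→S] = [431664, 630544, 385964]
r7 m[φ1→Q] = [95, 68, 46]
r7 m[φ1→A] = [1014676, 1814516, 1312750]
r7 m[φ2→G] = [5054664, 6785604, 5945868]
r7 m[φ2→S] = [17, 8, 14]
r7 m[φ3→E] = [2, 7, 3]
r7 m[φ4→A] = [6, 5, 2]
r7 m[φ5→E] = [7, 4, 8]
r7 m[φ6→E] = [7, 8, 6]
r7 m[Q→φ0] = [95, 68, 46]
r7 m[Q→φ1] = [71612, 103004, 86494]
r7 m[A→φ1] = [6, 5, 2]
r7 m[A→φ4] = [1014676, 1814516, 1312750]
r7 m[G→φ2] = [1, 1, 1]
r7 m[E→φ0] = [98, 224, 144]
r7 m[E→φ3] = [1613276, 1146656, 2177664]
r7 m[E→φ5] = [460936, 2006648, 816624]
r7 m[E→φ6] = [460936, 1003324, 1088832]
r7 m[S→φ0] = [17, 8, 14]
r7 m[S→φ2] = [431664, 630544, 385964]
r8 m[φ0→Q] = [71612, 103004, 86494]
r8 m[φ0→E] = [32924, 35833, 45368]
r8 m[φ0→S] = [431664, 630544, 385964]
r8 m[φ1→Q] = [95, 68, 46]
r8 m[φ1→A] = [1014676, 1814516, 1312750]
r8 m[φ2→G] = [5054664, 6785604, 5945868]
r8 m[φ2→S] = [17, 8, 14]
r8 m[φ3→E] = [2, 7, 3]
r8 m[φ4→A] = [6, 5, 2]
r8 m[φ5→E] = [7, 4, 8]
r8 m[φ6→E] = [7, 8, 6]
r8 m[Q→φ0] = [95, 68, 46]
r8 m[Q→φ1] = [71612, 103004, 86494]
r8 m[A→φ1] = [6, 5, 2]
r8 m[A→φ4] = [1014676, 1814516, 1312750]
r8 m[G→φ2] = [1, 1, 1]
r8 m[E→φ0] = [98, 224, 144]
r8 m[E→φ3] = [1613276, 1146656, 2177664]
r8 m[E→φ5] = [460936, 2006648, 816624]
r8 m[E→φ6] = [460936, 1003324, 1088832]
r8 m[S→φ0] = [17, 8, 14]
r8 m[S→φ2] = [431664, 630544, 385964]
fixed point reached at round 8
b[Q] = ⊗ incoming = [6803140, 7004272, 3978724]

b[Q] = [6803140, 7004272, 3978724]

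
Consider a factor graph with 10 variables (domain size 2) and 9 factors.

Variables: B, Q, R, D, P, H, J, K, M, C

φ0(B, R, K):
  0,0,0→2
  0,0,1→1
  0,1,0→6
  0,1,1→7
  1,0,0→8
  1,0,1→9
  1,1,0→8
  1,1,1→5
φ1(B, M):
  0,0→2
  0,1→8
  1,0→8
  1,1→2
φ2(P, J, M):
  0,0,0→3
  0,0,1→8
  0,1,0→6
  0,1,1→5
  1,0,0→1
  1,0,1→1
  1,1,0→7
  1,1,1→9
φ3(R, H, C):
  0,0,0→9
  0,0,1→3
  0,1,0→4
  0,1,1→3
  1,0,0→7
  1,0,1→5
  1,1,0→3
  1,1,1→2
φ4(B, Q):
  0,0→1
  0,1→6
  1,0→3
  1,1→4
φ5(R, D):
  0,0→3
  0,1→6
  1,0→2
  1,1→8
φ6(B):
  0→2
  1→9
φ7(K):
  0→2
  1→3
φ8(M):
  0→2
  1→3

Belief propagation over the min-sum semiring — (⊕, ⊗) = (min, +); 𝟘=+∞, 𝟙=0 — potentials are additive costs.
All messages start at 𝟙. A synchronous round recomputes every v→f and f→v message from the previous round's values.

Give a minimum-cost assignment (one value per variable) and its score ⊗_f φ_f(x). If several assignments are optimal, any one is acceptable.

init: all messages = 𝟙 over 2 values
r1 m[φ0→B] = [1, 5]
r1 m[φ0→R] = [1, 5]
r1 m[φ0→K] = [2, 1]
r1 m[φ1→B] = [2, 2]
r1 m[φ1→M] = [2, 2]
r1 m[φ2→P] = [3, 1]
r1 m[φ2→J] = [1, 5]
r1 m[φ2→M] = [1, 1]
r1 m[φ3→R] = [3, 2]
r1 m[φ3→H] = [3, 2]
r1 m[φ3→C] = [3, 2]
r1 m[φ4→B] = [1, 3]
r1 m[φ4→Q] = [1, 4]
r1 m[φ5→R] = [3, 2]
r1 m[φ5→D] = [2, 6]
r1 m[φ6→B] = [2, 9]
r1 m[φ7→K] = [2, 3]
r1 m[φ8→M] = [2, 3]
r1 m[B→φ0] = [0, 0]
r1 m[B→φ1] = [0, 0]
r1 m[B→φ4] = [0, 0]
r1 m[B→φ6] = [0, 0]
r1 m[Q→φ4] = [0, 0]
r1 m[R→φ0] = [0, 0]
r1 m[R→φ3] = [0, 0]
r1 m[R→φ5] = [0, 0]
r1 m[D→φ5] = [0, 0]
r1 m[P→φ2] = [0, 0]
r1 m[H→φ3] = [0, 0]
r1 m[J→φ2] = [0, 0]
r1 m[K→φ0] = [0, 0]
r1 m[K→φ7] = [0, 0]
r1 m[M→φ1] = [0, 0]
r1 m[M→φ2] = [0, 0]
r1 m[M→φ8] = [0, 0]
r1 m[C→φ3] = [0, 0]
r2 m[φ0→B] = [1, 5]
r2 m[φ0→R] = [1, 5]
r2 m[φ0→K] = [2, 1]
r2 m[φ1→B] = [2, 2]
r2 m[φ1→M] = [2, 2]
r2 m[φ2→P] = [3, 1]
r2 m[φ2→J] = [1, 5]
r2 m[φ2→M] = [1, 1]
r2 m[φ3→R] = [3, 2]
r2 m[φ3→H] = [3, 2]
r2 m[φ3→C] = [3, 2]
r2 m[φ4→B] = [1, 3]
r2 m[φ4→Q] = [1, 4]
r2 m[φ5→R] = [3, 2]
r2 m[φ5→D] = [2, 6]
r2 m[φ6→B] = [2, 9]
r2 m[φ7→K] = [2, 3]
r2 m[φ8→M] = [2, 3]
r2 m[B→φ0] = [5, 14]
r2 m[B→φ1] = [4, 17]
r2 m[B→φ4] = [5, 16]
r2 m[B→φ6] = [4, 10]
r2 m[Q→φ4] = [0, 0]
r2 m[R→φ0] = [6, 4]
r2 m[R→φ3] = [4, 7]
r2 m[R→φ5] = [4, 7]
r2 m[D→φ5] = [0, 0]
r2 m[P→φ2] = [0, 0]
r2 m[H→φ3] = [0, 0]
r2 m[J→φ2] = [0, 0]
r2 m[K→φ0] = [2, 3]
r2 m[K→φ7] = [2, 1]
r2 m[M→φ1] = [3, 4]
r2 m[M→φ2] = [4, 5]
r2 m[M→φ8] = [3, 3]
r2 m[C→φ3] = [0, 0]
r3 m[φ0→B] = [10, 12]
r3 m[φ0→R] = [9, 13]
r3 m[φ0→K] = [13, 12]
r3 m[φ1→B] = [5, 6]
r3 m[φ1→M] = [6, 12]
r3 m[φ2→P] = [7, 5]
r3 m[φ2→J] = [5, 10]
r3 m[φ2→M] = [1, 1]
r3 m[φ3→R] = [3, 2]
r3 m[φ3→H] = [7, 7]
r3 m[φ3→C] = [8, 7]
r3 m[φ4→B] = [1, 3]
r3 m[φ4→Q] = [6, 11]
r3 m[φ5→R] = [3, 2]
r3 m[φ5→D] = [7, 10]
r3 m[φ6→B] = [2, 9]
r3 m[φ7→K] = [2, 3]
r3 m[φ8→M] = [2, 3]
r3 m[B→φ0] = [5, 14]
r3 m[B→φ1] = [4, 17]
r3 m[B→φ4] = [5, 16]
r3 m[B→φ6] = [4, 10]
r3 m[Q→φ4] = [0, 0]
r3 m[R→φ0] = [6, 4]
r3 m[R→φ3] = [4, 7]
r3 m[R→φ5] = [4, 7]
r3 m[D→φ5] = [0, 0]
r3 m[P→φ2] = [0, 0]
r3 m[H→φ3] = [0, 0]
r3 m[J→φ2] = [0, 0]
r3 m[K→φ0] = [2, 3]
r3 m[K→φ7] = [2, 1]
r3 m[M→φ1] = [3, 4]
r3 m[M→φ2] = [4, 5]
r3 m[M→φ8] = [3, 3]
r3 m[C→φ3] = [0, 0]
r4 m[φ0→B] = [10, 12]
r4 m[φ0→R] = [9, 13]
r4 m[φ0→K] = [13, 12]
r4 m[φ1→B] = [5, 6]
r4 m[φ1→M] = [6, 12]
r4 m[φ2→P] = [7, 5]
r4 m[φ2→J] = [5, 10]
r4 m[φ2→M] = [1, 1]
r4 m[φ3→R] = [3, 2]
r4 m[φ3→H] = [7, 7]
r4 m[φ3→C] = [8, 7]
r4 m[φ4→B] = [1, 3]
r4 m[φ4→Q] = [6, 11]
r4 m[φ5→R] = [3, 2]
r4 m[φ5→D] = [7, 10]
r4 m[φ6→B] = [2, 9]
r4 m[φ7→K] = [2, 3]
r4 m[φ8→M] = [2, 3]
r4 m[B→φ0] = [8, 18]
r4 m[B→φ1] = [13, 24]
r4 m[B→φ4] = [17, 27]
r4 m[B→φ6] = [16, 21]
r4 m[Q→φ4] = [0, 0]
r4 m[R→φ0] = [6, 4]
r4 m[R→φ3] = [12, 15]
r4 m[R→φ5] = [12, 15]
r4 m[D→φ5] = [0, 0]
r4 m[P→φ2] = [0, 0]
r4 m[H→φ3] = [0, 0]
r4 m[J→φ2] = [0, 0]
r4 m[K→φ0] = [2, 3]
r4 m[K→φ7] = [13, 12]
r4 m[M→φ1] = [3, 4]
r4 m[M→φ2] = [8, 15]
r4 m[M→φ8] = [7, 13]
r4 m[C→φ3] = [0, 0]
r5 m[φ0→B] = [10, 12]
r5 m[φ0→R] = [12, 16]
r5 m[φ0→K] = [16, 15]
r5 m[φ1→B] = [5, 6]
r5 m[φ1→M] = [15, 21]
r5 m[φ2→P] = [11, 9]
r5 m[φ2→J] = [9, 14]
r5 m[φ2→M] = [1, 1]
r5 m[φ3→R] = [3, 2]
r5 m[φ3→H] = [15, 15]
r5 m[φ3→C] = [16, 15]
r5 m[φ4→B] = [1, 3]
r5 m[φ4→Q] = [18, 23]
r5 m[φ5→R] = [3, 2]
r5 m[φ5→D] = [15, 18]
r5 m[φ6→B] = [2, 9]
r5 m[φ7→K] = [2, 3]
r5 m[φ8→M] = [2, 3]
r5 m[B→φ0] = [8, 18]
r5 m[B→φ1] = [13, 24]
r5 m[B→φ4] = [17, 27]
r5 m[B→φ6] = [16, 21]
r5 m[Q→φ4] = [0, 0]
r5 m[R→φ0] = [6, 4]
r5 m[R→φ3] = [12, 15]
r5 m[R→φ5] = [12, 15]
r5 m[D→φ5] = [0, 0]
r5 m[P→φ2] = [0, 0]
r5 m[H→φ3] = [0, 0]
r5 m[J→φ2] = [0, 0]
r5 m[K→φ0] = [2, 3]
r5 m[K→φ7] = [13, 12]
r5 m[M→φ1] = [3, 4]
r5 m[M→φ2] = [8, 15]
r5 m[M→φ8] = [7, 13]
r5 m[C→φ3] = [0, 0]
r6 m[φ0→B] = [10, 12]
r6 m[φ0→R] = [12, 16]
r6 m[φ0→K] = [16, 15]
r6 m[φ1→B] = [5, 6]
r6 m[φ1→M] = [15, 21]
r6 m[φ2→P] = [11, 9]
r6 m[φ2→J] = [9, 14]
r6 m[φ2→M] = [1, 1]
r6 m[φ3→R] = [3, 2]
r6 m[φ3→H] = [15, 15]
r6 m[φ3→C] = [16, 15]
r6 m[φ4→B] = [1, 3]
r6 m[φ4→Q] = [18, 23]
r6 m[φ5→R] = [3, 2]
r6 m[φ5→D] = [15, 18]
r6 m[φ6→B] = [2, 9]
r6 m[φ7→K] = [2, 3]
r6 m[φ8→M] = [2, 3]
r6 m[B→φ0] = [8, 18]
r6 m[B→φ1] = [13, 24]
r6 m[B→φ4] = [17, 27]
r6 m[B→φ6] = [16, 21]
r6 m[Q→φ4] = [0, 0]
r6 m[R→φ0] = [6, 4]
r6 m[R→φ3] = [15, 18]
r6 m[R→φ5] = [15, 18]
r6 m[D→φ5] = [0, 0]
r6 m[P→φ2] = [0, 0]
r6 m[H→φ3] = [0, 0]
r6 m[J→φ2] = [0, 0]
r6 m[K→φ0] = [2, 3]
r6 m[K→φ7] = [16, 15]
r6 m[M→φ1] = [3, 4]
r6 m[M→φ2] = [17, 24]
r6 m[M→φ8] = [16, 22]
r6 m[C→φ3] = [0, 0]
r7 m[φ0→B] = [10, 12]
r7 m[φ0→R] = [12, 16]
r7 m[φ0→K] = [16, 15]
r7 m[φ1→B] = [5, 6]
r7 m[φ1→M] = [15, 21]
r7 m[φ2→P] = [20, 18]
r7 m[φ2→J] = [18, 23]
r7 m[φ2→M] = [1, 1]
r7 m[φ3→R] = [3, 2]
r7 m[φ3→H] = [18, 18]
r7 m[φ3→C] = [19, 18]
r7 m[φ4→B] = [1, 3]
r7 m[φ4→Q] = [18, 23]
r7 m[φ5→R] = [3, 2]
r7 m[φ5→D] = [18, 21]
r7 m[φ6→B] = [2, 9]
r7 m[φ7→K] = [2, 3]
r7 m[φ8→M] = [2, 3]
r7 m[B→φ0] = [8, 18]
r7 m[B→φ1] = [13, 24]
r7 m[B→φ4] = [17, 27]
r7 m[B→φ6] = [16, 21]
r7 m[Q→φ4] = [0, 0]
r7 m[R→φ0] = [6, 4]
r7 m[R→φ3] = [15, 18]
r7 m[R→φ5] = [15, 18]
r7 m[D→φ5] = [0, 0]
r7 m[P→φ2] = [0, 0]
r7 m[H→φ3] = [0, 0]
r7 m[J→φ2] = [0, 0]
r7 m[K→φ0] = [2, 3]
r7 m[K→φ7] = [16, 15]
r7 m[M→φ1] = [3, 4]
r7 m[M→φ2] = [17, 24]
r7 m[M→φ8] = [16, 22]
r7 m[C→φ3] = [0, 0]
r8 m[φ0→B] = [10, 12]
r8 m[φ0→R] = [12, 16]
r8 m[φ0→K] = [16, 15]
r8 m[φ1→B] = [5, 6]
r8 m[φ1→M] = [15, 21]
r8 m[φ2→P] = [20, 18]
r8 m[φ2→J] = [18, 23]
r8 m[φ2→M] = [1, 1]
r8 m[φ3→R] = [3, 2]
r8 m[φ3→H] = [18, 18]
r8 m[φ3→C] = [19, 18]
r8 m[φ4→B] = [1, 3]
r8 m[φ4→Q] = [18, 23]
r8 m[φ5→R] = [3, 2]
r8 m[φ5→D] = [18, 21]
r8 m[φ6→B] = [2, 9]
r8 m[φ7→K] = [2, 3]
r8 m[φ8→M] = [2, 3]
r8 m[B→φ0] = [8, 18]
r8 m[B→φ1] = [13, 24]
r8 m[B→φ4] = [17, 27]
r8 m[B→φ6] = [16, 21]
r8 m[Q→φ4] = [0, 0]
r8 m[R→φ0] = [6, 4]
r8 m[R→φ3] = [15, 18]
r8 m[R→φ5] = [15, 18]
r8 m[D→φ5] = [0, 0]
r8 m[P→φ2] = [0, 0]
r8 m[H→φ3] = [0, 0]
r8 m[J→φ2] = [0, 0]
r8 m[K→φ0] = [2, 3]
r8 m[K→φ7] = [16, 15]
r8 m[M→φ1] = [3, 4]
r8 m[M→φ2] = [17, 24]
r8 m[M→φ8] = [16, 22]
r8 m[C→φ3] = [0, 0]
fixed point reached at round 8
traceback from B: (B=0, Q=0, R=0, D=0, P=1, H=0, J=0, K=0, M=0, C=1), score=18

assignment: (B=0, Q=0, R=0, D=0, P=1, H=0, J=0, K=0, M=0, C=1); score = 18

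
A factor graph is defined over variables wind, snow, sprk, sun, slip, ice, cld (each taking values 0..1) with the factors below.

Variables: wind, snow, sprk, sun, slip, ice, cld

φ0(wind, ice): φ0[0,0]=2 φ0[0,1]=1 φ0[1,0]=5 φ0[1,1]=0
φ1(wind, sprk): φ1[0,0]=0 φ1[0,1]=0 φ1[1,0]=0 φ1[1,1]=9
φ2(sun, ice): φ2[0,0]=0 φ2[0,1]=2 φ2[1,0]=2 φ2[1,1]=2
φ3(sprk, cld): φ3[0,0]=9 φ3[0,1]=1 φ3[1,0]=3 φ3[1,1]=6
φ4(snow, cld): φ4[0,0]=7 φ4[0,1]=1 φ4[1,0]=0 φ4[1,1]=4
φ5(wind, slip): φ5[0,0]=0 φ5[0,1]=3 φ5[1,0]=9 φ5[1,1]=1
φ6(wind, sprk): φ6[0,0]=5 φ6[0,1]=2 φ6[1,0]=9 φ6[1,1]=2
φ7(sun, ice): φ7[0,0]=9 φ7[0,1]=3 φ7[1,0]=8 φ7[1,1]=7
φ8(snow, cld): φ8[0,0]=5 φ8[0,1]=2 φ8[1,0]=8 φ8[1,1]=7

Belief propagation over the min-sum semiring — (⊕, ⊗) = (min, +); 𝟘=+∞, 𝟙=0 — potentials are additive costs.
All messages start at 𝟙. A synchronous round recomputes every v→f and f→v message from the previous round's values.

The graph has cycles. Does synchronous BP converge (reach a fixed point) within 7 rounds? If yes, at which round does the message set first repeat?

NOT CONVERGED within 7 rounds

init: all messages = 𝟙 over 2 values
r1 m[φ0→wind] = [1, 0]
r1 m[φ0→ice] = [2, 0]
r1 m[φ1→wind] = [0, 0]
r1 m[φ1→sprk] = [0, 0]
r1 m[φ2→sun] = [0, 2]
r1 m[φ2→ice] = [0, 2]
r1 m[φ3→sprk] = [1, 3]
r1 m[φ3→cld] = [3, 1]
r1 m[φ4→snow] = [1, 0]
r1 m[φ4→cld] = [0, 1]
r1 m[φ5→wind] = [0, 1]
r1 m[φ5→slip] = [0, 1]
r1 m[φ6→wind] = [2, 2]
r1 m[φ6→sprk] = [5, 2]
r1 m[φ7→sun] = [3, 7]
r1 m[φ7→ice] = [8, 3]
r1 m[φ8→snow] = [2, 7]
r1 m[φ8→cld] = [5, 2]
r1 m[wind→φ0] = [0, 0]
r1 m[wind→φ1] = [0, 0]
r1 m[wind→φ5] = [0, 0]
r1 m[wind→φ6] = [0, 0]
r1 m[snow→φ4] = [0, 0]
r1 m[snow→φ8] = [0, 0]
r1 m[sprk→φ1] = [0, 0]
r1 m[sprk→φ3] = [0, 0]
r1 m[sprk→φ6] = [0, 0]
r1 m[sun→φ2] = [0, 0]
r1 m[sun→φ7] = [0, 0]
r1 m[slip→φ5] = [0, 0]
r1 m[ice→φ0] = [0, 0]
r1 m[ice→φ2] = [0, 0]
r1 m[ice→φ7] = [0, 0]
r1 m[cld→φ3] = [0, 0]
r1 m[cld→φ4] = [0, 0]
r1 m[cld→φ8] = [0, 0]
r2 m[φ0→wind] = [1, 0]
r2 m[φ0→ice] = [2, 0]
r2 m[φ1→wind] = [0, 0]
r2 m[φ1→sprk] = [0, 0]
r2 m[φ2→sun] = [0, 2]
r2 m[φ2→ice] = [0, 2]
r2 m[φ3→sprk] = [1, 3]
r2 m[φ3→cld] = [3, 1]
r2 m[φ4→snow] = [1, 0]
r2 m[φ4→cld] = [0, 1]
r2 m[φ5→wind] = [0, 1]
r2 m[φ5→slip] = [0, 1]
r2 m[φ6→wind] = [2, 2]
r2 m[φ6→sprk] = [5, 2]
r2 m[φ7→sun] = [3, 7]
r2 m[φ7→ice] = [8, 3]
r2 m[φ8→snow] = [2, 7]
r2 m[φ8→cld] = [5, 2]
r2 m[wind→φ0] = [2, 3]
r2 m[wind→φ1] = [3, 3]
r2 m[wind→φ5] = [3, 2]
r2 m[wind→φ6] = [1, 1]
r2 m[snow→φ4] = [2, 7]
r2 m[snow→φ8] = [1, 0]
r2 m[sprk→φ1] = [6, 5]
r2 m[sprk→φ3] = [5, 2]
r2 m[sprk→φ6] = [1, 3]
r2 m[sun→φ2] = [3, 7]
r2 m[sun→φ7] = [0, 2]
r2 m[slip→φ5] = [0, 0]
r2 m[ice→φ0] = [8, 5]
r2 m[ice→φ2] = [10, 3]
r2 m[ice→φ7] = [2, 2]
r2 m[cld→φ3] = [5, 3]
r2 m[cld→φ4] = [8, 3]
r2 m[cld→φ8] = [3, 2]
r3 m[φ0→wind] = [6, 5]
r3 m[φ0→ice] = [4, 3]
r3 m[φ1→wind] = [5, 6]
r3 m[φ1→sprk] = [3, 3]
r3 m[φ2→sun] = [5, 5]
r3 m[φ2→ice] = [3, 5]
r3 m[φ3→sprk] = [4, 8]
r3 m[φ3→cld] = [5, 6]
r3 m[φ4→snow] = [4, 7]
r3 m[φ4→cld] = [7, 3]
r3 m[φ5→wind] = [0, 1]
r3 m[φ5→slip] = [3, 3]
r3 m[φ6→wind] = [5, 5]
r3 m[φ6→sprk] = [6, 3]
r3 m[φ7→sun] = [5, 9]
r3 m[φ7→ice] = [9, 3]
r3 m[φ8→snow] = [4, 9]
r3 m[φ8→cld] = [6, 3]
r3 m[wind→φ0] = [2, 3]
r3 m[wind→φ1] = [3, 3]
r3 m[wind→φ5] = [3, 2]
r3 m[wind→φ6] = [1, 1]
r3 m[snow→φ4] = [2, 7]
r3 m[snow→φ8] = [1, 0]
r3 m[sprk→φ1] = [6, 5]
r3 m[sprk→φ3] = [5, 2]
r3 m[sprk→φ6] = [1, 3]
r3 m[sun→φ2] = [3, 7]
r3 m[sun→φ7] = [0, 2]
r3 m[slip→φ5] = [0, 0]
r3 m[ice→φ0] = [8, 5]
r3 m[ice→φ2] = [10, 3]
r3 m[ice→φ7] = [2, 2]
r3 m[cld→φ3] = [5, 3]
r3 m[cld→φ4] = [8, 3]
r3 m[cld→φ8] = [3, 2]
r4 m[φ0→wind] = [6, 5]
r4 m[φ0→ice] = [4, 3]
r4 m[φ1→wind] = [5, 6]
r4 m[φ1→sprk] = [3, 3]
r4 m[φ2→sun] = [5, 5]
r4 m[φ2→ice] = [3, 5]
r4 m[φ3→sprk] = [4, 8]
r4 m[φ3→cld] = [5, 6]
r4 m[φ4→snow] = [4, 7]
r4 m[φ4→cld] = [7, 3]
r4 m[φ5→wind] = [0, 1]
r4 m[φ5→slip] = [3, 3]
r4 m[φ6→wind] = [5, 5]
r4 m[φ6→sprk] = [6, 3]
r4 m[φ7→sun] = [5, 9]
r4 m[φ7→ice] = [9, 3]
r4 m[φ8→snow] = [4, 9]
r4 m[φ8→cld] = [6, 3]
r4 m[wind→φ0] = [10, 12]
r4 m[wind→φ1] = [11, 11]
r4 m[wind→φ5] = [16, 16]
r4 m[wind→φ6] = [11, 12]
r4 m[snow→φ4] = [4, 9]
r4 m[snow→φ8] = [4, 7]
r4 m[sprk→φ1] = [10, 11]
r4 m[sprk→φ3] = [9, 6]
r4 m[sprk→φ6] = [7, 11]
r4 m[sun→φ2] = [5, 9]
r4 m[sun→φ7] = [5, 5]
r4 m[slip→φ5] = [0, 0]
r4 m[ice→φ0] = [12, 8]
r4 m[ice→φ2] = [13, 6]
r4 m[ice→φ7] = [7, 8]
r4 m[cld→φ3] = [13, 6]
r4 m[cld→φ4] = [11, 9]
r4 m[cld→φ8] = [12, 9]
r5 m[φ0→wind] = [9, 8]
r5 m[φ0→ice] = [12, 11]
r5 m[φ1→wind] = [10, 10]
r5 m[φ1→sprk] = [11, 11]
r5 m[φ2→sun] = [8, 8]
r5 m[φ2→ice] = [5, 7]
r5 m[φ3→sprk] = [7, 12]
r5 m[φ3→cld] = [9, 10]
r5 m[φ4→snow] = [10, 11]
r5 m[φ4→cld] = [9, 5]
r5 m[φ5→wind] = [0, 1]
r5 m[φ5→slip] = [16, 17]
r5 m[φ6→wind] = [12, 13]
r5 m[φ6→sprk] = [16, 13]
r5 m[φ7→sun] = [11, 15]
r5 m[φ7→ice] = [13, 8]
r5 m[φ8→snow] = [11, 16]
r5 m[φ8→cld] = [9, 6]
r5 m[wind→φ0] = [10, 12]
r5 m[wind→φ1] = [11, 11]
r5 m[wind→φ5] = [16, 16]
r5 m[wind→φ6] = [11, 12]
r5 m[snow→φ4] = [4, 9]
r5 m[snow→φ8] = [4, 7]
r5 m[sprk→φ1] = [10, 11]
r5 m[sprk→φ3] = [9, 6]
r5 m[sprk→φ6] = [7, 11]
r5 m[sun→φ2] = [5, 9]
r5 m[sun→φ7] = [5, 5]
r5 m[slip→φ5] = [0, 0]
r5 m[ice→φ0] = [12, 8]
r5 m[ice→φ2] = [13, 6]
r5 m[ice→φ7] = [7, 8]
r5 m[cld→φ3] = [13, 6]
r5 m[cld→φ4] = [11, 9]
r5 m[cld→φ8] = [12, 9]
r6 m[φ0→wind] = [9, 8]
r6 m[φ0→ice] = [12, 11]
r6 m[φ1→wind] = [10, 10]
r6 m[φ1→sprk] = [11, 11]
r6 m[φ2→sun] = [8, 8]
r6 m[φ2→ice] = [5, 7]
r6 m[φ3→sprk] = [7, 12]
r6 m[φ3→cld] = [9, 10]
r6 m[φ4→snow] = [10, 11]
r6 m[φ4→cld] = [9, 5]
r6 m[φ5→wind] = [0, 1]
r6 m[φ5→slip] = [16, 17]
r6 m[φ6→wind] = [12, 13]
r6 m[φ6→sprk] = [16, 13]
r6 m[φ7→sun] = [11, 15]
r6 m[φ7→ice] = [13, 8]
r6 m[φ8→snow] = [11, 16]
r6 m[φ8→cld] = [9, 6]
r6 m[wind→φ0] = [22, 24]
r6 m[wind→φ1] = [21, 22]
r6 m[wind→φ5] = [31, 31]
r6 m[wind→φ6] = [19, 19]
r6 m[snow→φ4] = [11, 16]
r6 m[snow→φ8] = [10, 11]
r6 m[sprk→φ1] = [23, 25]
r6 m[sprk→φ3] = [27, 24]
r6 m[sprk→φ6] = [18, 23]
r6 m[sun→φ2] = [11, 15]
r6 m[sun→φ7] = [8, 8]
r6 m[slip→φ5] = [0, 0]
r6 m[ice→φ0] = [18, 15]
r6 m[ice→φ2] = [25, 19]
r6 m[ice→φ7] = [17, 18]
r6 m[cld→φ3] = [18, 11]
r6 m[cld→φ4] = [18, 16]
r6 m[cld→φ8] = [18, 15]
r7 m[φ0→wind] = [16, 15]
r7 m[φ0→ice] = [24, 23]
r7 m[φ1→wind] = [23, 23]
r7 m[φ1→sprk] = [21, 21]
r7 m[φ2→sun] = [21, 21]
r7 m[φ2→ice] = [11, 13]
r7 m[φ3→sprk] = [12, 17]
r7 m[φ3→cld] = [27, 28]
r7 m[φ4→snow] = [17, 18]
r7 m[φ4→cld] = [16, 12]
r7 m[φ5→wind] = [0, 1]
r7 m[φ5→slip] = [31, 32]
r7 m[φ6→wind] = [23, 25]
r7 m[φ6→sprk] = [24, 21]
r7 m[φ7→sun] = [21, 25]
r7 m[φ7→ice] = [16, 11]
r7 m[φ8→snow] = [17, 22]
r7 m[φ8→cld] = [15, 12]
r7 m[wind→φ0] = [22, 24]
r7 m[wind→φ1] = [21, 22]
r7 m[wind→φ5] = [31, 31]
r7 m[wind→φ6] = [19, 19]
r7 m[snow→φ4] = [11, 16]
r7 m[snow→φ8] = [10, 11]
r7 m[sprk→φ1] = [23, 25]
r7 m[sprk→φ3] = [27, 24]
r7 m[sprk→φ6] = [18, 23]
r7 m[sun→φ2] = [11, 15]
r7 m[sun→φ7] = [8, 8]
r7 m[slip→φ5] = [0, 0]
r7 m[ice→φ0] = [18, 15]
r7 m[ice→φ2] = [25, 19]
r7 m[ice→φ7] = [17, 18]
r7 m[cld→φ3] = [18, 11]
r7 m[cld→φ4] = [18, 16]
r7 m[cld→φ8] = [18, 15]
no fixed point within 7 rounds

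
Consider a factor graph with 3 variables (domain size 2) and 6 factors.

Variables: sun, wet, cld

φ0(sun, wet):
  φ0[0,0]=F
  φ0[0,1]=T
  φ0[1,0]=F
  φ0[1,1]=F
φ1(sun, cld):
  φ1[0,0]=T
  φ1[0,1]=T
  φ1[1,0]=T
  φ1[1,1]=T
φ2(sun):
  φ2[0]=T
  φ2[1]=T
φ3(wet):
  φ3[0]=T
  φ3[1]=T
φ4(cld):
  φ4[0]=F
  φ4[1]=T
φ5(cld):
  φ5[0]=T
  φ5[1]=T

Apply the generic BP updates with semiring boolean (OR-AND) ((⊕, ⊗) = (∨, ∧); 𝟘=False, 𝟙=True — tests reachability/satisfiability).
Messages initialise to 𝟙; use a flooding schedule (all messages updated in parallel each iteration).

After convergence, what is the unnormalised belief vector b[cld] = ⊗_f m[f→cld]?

b[cld] = [F, T]

init: all messages = 𝟙 over 2 values
r1 m[φ0→sun] = [T, F]
r1 m[φ0→wet] = [F, T]
r1 m[φ1→sun] = [T, T]
r1 m[φ1→cld] = [T, T]
r1 m[φ2→sun] = [T, T]
r1 m[φ3→wet] = [T, T]
r1 m[φ4→cld] = [F, T]
r1 m[φ5→cld] = [T, T]
r1 m[sun→φ0] = [T, T]
r1 m[sun→φ1] = [T, T]
r1 m[sun→φ2] = [T, T]
r1 m[wet→φ0] = [T, T]
r1 m[wet→φ3] = [T, T]
r1 m[cld→φ1] = [T, T]
r1 m[cld→φ4] = [T, T]
r1 m[cld→φ5] = [T, T]
r2 m[φ0→sun] = [T, F]
r2 m[φ0→wet] = [F, T]
r2 m[φ1→sun] = [T, T]
r2 m[φ1→cld] = [T, T]
r2 m[φ2→sun] = [T, T]
r2 m[φ3→wet] = [T, T]
r2 m[φ4→cld] = [F, T]
r2 m[φ5→cld] = [T, T]
r2 m[sun→φ0] = [T, T]
r2 m[sun→φ1] = [T, F]
r2 m[sun→φ2] = [T, F]
r2 m[wet→φ0] = [T, T]
r2 m[wet→φ3] = [F, T]
r2 m[cld→φ1] = [F, T]
r2 m[cld→φ4] = [T, T]
r2 m[cld→φ5] = [F, T]
r3 m[φ0→sun] = [T, F]
r3 m[φ0→wet] = [F, T]
r3 m[φ1→sun] = [T, T]
r3 m[φ1→cld] = [T, T]
r3 m[φ2→sun] = [T, T]
r3 m[φ3→wet] = [T, T]
r3 m[φ4→cld] = [F, T]
r3 m[φ5→cld] = [T, T]
r3 m[sun→φ0] = [T, T]
r3 m[sun→φ1] = [T, F]
r3 m[sun→φ2] = [T, F]
r3 m[wet→φ0] = [T, T]
r3 m[wet→φ3] = [F, T]
r3 m[cld→φ1] = [F, T]
r3 m[cld→φ4] = [T, T]
r3 m[cld→φ5] = [F, T]
fixed point reached at round 3
b[cld] = ⊗ incoming = [F, T]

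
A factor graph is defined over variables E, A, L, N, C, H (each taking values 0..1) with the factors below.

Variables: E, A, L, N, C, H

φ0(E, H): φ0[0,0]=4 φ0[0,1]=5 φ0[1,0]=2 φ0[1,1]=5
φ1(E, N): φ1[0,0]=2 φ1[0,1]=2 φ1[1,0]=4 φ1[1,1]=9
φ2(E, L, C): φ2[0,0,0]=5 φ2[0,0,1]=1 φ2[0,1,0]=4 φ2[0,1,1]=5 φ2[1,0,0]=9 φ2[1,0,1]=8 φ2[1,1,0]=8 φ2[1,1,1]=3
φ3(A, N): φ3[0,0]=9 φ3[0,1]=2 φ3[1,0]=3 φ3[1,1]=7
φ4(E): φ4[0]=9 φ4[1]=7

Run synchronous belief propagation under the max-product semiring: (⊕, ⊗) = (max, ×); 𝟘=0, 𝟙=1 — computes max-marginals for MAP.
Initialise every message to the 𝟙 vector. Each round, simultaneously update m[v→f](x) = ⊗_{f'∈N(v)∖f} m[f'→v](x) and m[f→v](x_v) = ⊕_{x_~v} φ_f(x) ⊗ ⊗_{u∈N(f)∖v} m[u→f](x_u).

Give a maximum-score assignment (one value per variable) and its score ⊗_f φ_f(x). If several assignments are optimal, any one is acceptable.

init: all messages = 𝟙 over 2 values
r1 m[φ0→E] = [5, 5]
r1 m[φ0→H] = [4, 5]
r1 m[φ1→E] = [2, 9]
r1 m[φ1→N] = [4, 9]
r1 m[φ2→E] = [5, 9]
r1 m[φ2→L] = [9, 8]
r1 m[φ2→C] = [9, 8]
r1 m[φ3→A] = [9, 7]
r1 m[φ3→N] = [9, 7]
r1 m[φ4→E] = [9, 7]
r1 m[E→φ0] = [1, 1]
r1 m[E→φ1] = [1, 1]
r1 m[E→φ2] = [1, 1]
r1 m[E→φ4] = [1, 1]
r1 m[A→φ3] = [1, 1]
r1 m[L→φ2] = [1, 1]
r1 m[N→φ1] = [1, 1]
r1 m[N→φ3] = [1, 1]
r1 m[C→φ2] = [1, 1]
r1 m[H→φ0] = [1, 1]
r2 m[φ0→E] = [5, 5]
r2 m[φ0→H] = [4, 5]
r2 m[φ1→E] = [2, 9]
r2 m[φ1→N] = [4, 9]
r2 m[φ2→E] = [5, 9]
r2 m[φ2→L] = [9, 8]
r2 m[φ2→C] = [9, 8]
r2 m[φ3→A] = [9, 7]
r2 m[φ3→N] = [9, 7]
r2 m[φ4→E] = [9, 7]
r2 m[E→φ0] = [90, 567]
r2 m[E→φ1] = [225, 315]
r2 m[E→φ2] = [90, 315]
r2 m[E→φ4] = [50, 405]
r2 m[A→φ3] = [1, 1]
r2 m[L→φ2] = [1, 1]
r2 m[N→φ1] = [9, 7]
r2 m[N→φ3] = [4, 9]
r2 m[C→φ2] = [1, 1]
r2 m[H→φ0] = [1, 1]
r3 m[φ0→E] = [5, 5]
r3 m[φ0→H] = [1134, 2835]
r3 m[φ1→E] = [18, 63]
r3 m[φ1→N] = [1260, 2835]
r3 m[φ2→E] = [5, 9]
r3 m[φ2→L] = [2835, 2520]
r3 m[φ2→C] = [2835, 2520]
r3 m[φ3→A] = [36, 63]
r3 m[φ3→N] = [9, 7]
r3 m[φ4→E] = [9, 7]
r3 m[E→φ0] = [90, 567]
r3 m[E→φ1] = [225, 315]
r3 m[E→φ2] = [90, 315]
r3 m[E→φ4] = [50, 405]
r3 m[A→φ3] = [1, 1]
r3 m[L→φ2] = [1, 1]
r3 m[N→φ1] = [9, 7]
r3 m[N→φ3] = [4, 9]
r3 m[C→φ2] = [1, 1]
r3 m[H→φ0] = [1, 1]
r4 m[φ0→E] = [5, 5]
r4 m[φ0→H] = [1134, 2835]
r4 m[φ1→E] = [18, 63]
r4 m[φ1→N] = [1260, 2835]
r4 m[φ2→E] = [5, 9]
r4 m[φ2→L] = [2835, 2520]
r4 m[φ2→C] = [2835, 2520]
r4 m[φ3→A] = [36, 63]
r4 m[φ3→N] = [9, 7]
r4 m[φ4→E] = [9, 7]
r4 m[E→φ0] = [810, 3969]
r4 m[E→φ1] = [225, 315]
r4 m[E→φ2] = [810, 2205]
r4 m[E→φ4] = [450, 2835]
r4 m[A→φ3] = [1, 1]
r4 m[L→φ2] = [1, 1]
r4 m[N→φ1] = [9, 7]
r4 m[N→φ3] = [1260, 2835]
r4 m[C→φ2] = [1, 1]
r4 m[H→φ0] = [1, 1]
r5 m[φ0→E] = [5, 5]
r5 m[φ0→H] = [7938, 19845]
r5 m[φ1→E] = [18, 63]
r5 m[φ1→N] = [1260, 2835]
r5 m[φ2→E] = [5, 9]
r5 m[φ2→L] = [19845, 17640]
r5 m[φ2→C] = [19845, 17640]
r5 m[φ3→A] = [11340, 19845]
r5 m[φ3→N] = [9, 7]
r5 m[φ4→E] = [9, 7]
r5 m[E→φ0] = [810, 3969]
r5 m[E→φ1] = [225, 315]
r5 m[E→φ2] = [810, 2205]
r5 m[E→φ4] = [450, 2835]
r5 m[A→φ3] = [1, 1]
r5 m[L→φ2] = [1, 1]
r5 m[N→φ1] = [9, 7]
r5 m[N→φ3] = [1260, 2835]
r5 m[C→φ2] = [1, 1]
r5 m[H→φ0] = [1, 1]
r6 m[φ0→E] = [5, 5]
r6 m[φ0→H] = [7938, 19845]
r6 m[φ1→E] = [18, 63]
r6 m[φ1→N] = [1260, 2835]
r6 m[φ2→E] = [5, 9]
r6 m[φ2→L] = [19845, 17640]
r6 m[φ2→C] = [19845, 17640]
r6 m[φ3→A] = [11340, 19845]
r6 m[φ3→N] = [9, 7]
r6 m[φ4→E] = [9, 7]
r6 m[E→φ0] = [810, 3969]
r6 m[E→φ1] = [225, 315]
r6 m[E→φ2] = [810, 2205]
r6 m[E→φ4] = [450, 2835]
r6 m[A→φ3] = [1, 1]
r6 m[L→φ2] = [1, 1]
r6 m[N→φ1] = [9, 7]
r6 m[N→φ3] = [1260, 2835]
r6 m[C→φ2] = [1, 1]
r6 m[H→φ0] = [1, 1]
fixed point reached at round 6
traceback from E: (E=1, A=1, L=0, N=1, C=0, H=1), score=19845

assignment: (E=1, A=1, L=0, N=1, C=0, H=1); score = 19845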